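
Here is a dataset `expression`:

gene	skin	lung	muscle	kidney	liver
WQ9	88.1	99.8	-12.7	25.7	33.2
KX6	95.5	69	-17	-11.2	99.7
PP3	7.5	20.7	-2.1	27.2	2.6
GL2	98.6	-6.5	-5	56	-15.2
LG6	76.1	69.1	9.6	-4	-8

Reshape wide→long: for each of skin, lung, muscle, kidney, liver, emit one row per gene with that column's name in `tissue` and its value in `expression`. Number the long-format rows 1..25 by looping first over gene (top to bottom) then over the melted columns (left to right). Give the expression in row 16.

25 rows total (5 × 5). Row 16: index ⌊(16-1)/5⌋ = 3 into gene → GL2; (16-1) mod 5 = 0 into the melted columns → skin.
So row 16 is (GL2, skin, 98.6); expression = 98.6.

98.6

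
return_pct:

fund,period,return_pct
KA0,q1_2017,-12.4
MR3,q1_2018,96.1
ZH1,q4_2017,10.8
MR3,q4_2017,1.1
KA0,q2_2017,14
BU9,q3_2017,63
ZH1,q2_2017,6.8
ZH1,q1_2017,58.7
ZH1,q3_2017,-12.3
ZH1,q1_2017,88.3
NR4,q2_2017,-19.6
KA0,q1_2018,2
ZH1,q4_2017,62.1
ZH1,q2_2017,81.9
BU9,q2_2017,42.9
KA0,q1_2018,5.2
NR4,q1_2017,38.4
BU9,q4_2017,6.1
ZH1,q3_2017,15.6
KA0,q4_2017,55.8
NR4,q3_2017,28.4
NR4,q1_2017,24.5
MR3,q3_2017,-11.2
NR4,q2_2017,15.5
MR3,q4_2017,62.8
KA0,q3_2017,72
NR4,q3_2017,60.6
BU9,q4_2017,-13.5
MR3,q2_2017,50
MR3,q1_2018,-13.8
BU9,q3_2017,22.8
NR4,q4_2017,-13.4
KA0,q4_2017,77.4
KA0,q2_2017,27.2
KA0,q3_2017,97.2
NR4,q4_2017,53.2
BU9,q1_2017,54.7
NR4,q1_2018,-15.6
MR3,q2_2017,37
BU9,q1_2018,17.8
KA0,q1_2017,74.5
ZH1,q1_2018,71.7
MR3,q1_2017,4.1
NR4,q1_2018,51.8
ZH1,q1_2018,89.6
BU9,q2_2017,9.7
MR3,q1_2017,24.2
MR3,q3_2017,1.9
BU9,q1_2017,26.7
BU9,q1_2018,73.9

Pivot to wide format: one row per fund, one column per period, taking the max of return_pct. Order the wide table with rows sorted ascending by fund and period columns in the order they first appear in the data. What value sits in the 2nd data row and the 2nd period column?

5.2

With rows sorted ascending by fund, row 2 is fund=KA0. period columns in first-appearance order: q1_2017, q1_2018, q4_2017, q2_2017, q3_2017; column 2 is q1_2018.
Long rows with fund=KA0, period=q1_2018: max(2, 5.2) = 5.2.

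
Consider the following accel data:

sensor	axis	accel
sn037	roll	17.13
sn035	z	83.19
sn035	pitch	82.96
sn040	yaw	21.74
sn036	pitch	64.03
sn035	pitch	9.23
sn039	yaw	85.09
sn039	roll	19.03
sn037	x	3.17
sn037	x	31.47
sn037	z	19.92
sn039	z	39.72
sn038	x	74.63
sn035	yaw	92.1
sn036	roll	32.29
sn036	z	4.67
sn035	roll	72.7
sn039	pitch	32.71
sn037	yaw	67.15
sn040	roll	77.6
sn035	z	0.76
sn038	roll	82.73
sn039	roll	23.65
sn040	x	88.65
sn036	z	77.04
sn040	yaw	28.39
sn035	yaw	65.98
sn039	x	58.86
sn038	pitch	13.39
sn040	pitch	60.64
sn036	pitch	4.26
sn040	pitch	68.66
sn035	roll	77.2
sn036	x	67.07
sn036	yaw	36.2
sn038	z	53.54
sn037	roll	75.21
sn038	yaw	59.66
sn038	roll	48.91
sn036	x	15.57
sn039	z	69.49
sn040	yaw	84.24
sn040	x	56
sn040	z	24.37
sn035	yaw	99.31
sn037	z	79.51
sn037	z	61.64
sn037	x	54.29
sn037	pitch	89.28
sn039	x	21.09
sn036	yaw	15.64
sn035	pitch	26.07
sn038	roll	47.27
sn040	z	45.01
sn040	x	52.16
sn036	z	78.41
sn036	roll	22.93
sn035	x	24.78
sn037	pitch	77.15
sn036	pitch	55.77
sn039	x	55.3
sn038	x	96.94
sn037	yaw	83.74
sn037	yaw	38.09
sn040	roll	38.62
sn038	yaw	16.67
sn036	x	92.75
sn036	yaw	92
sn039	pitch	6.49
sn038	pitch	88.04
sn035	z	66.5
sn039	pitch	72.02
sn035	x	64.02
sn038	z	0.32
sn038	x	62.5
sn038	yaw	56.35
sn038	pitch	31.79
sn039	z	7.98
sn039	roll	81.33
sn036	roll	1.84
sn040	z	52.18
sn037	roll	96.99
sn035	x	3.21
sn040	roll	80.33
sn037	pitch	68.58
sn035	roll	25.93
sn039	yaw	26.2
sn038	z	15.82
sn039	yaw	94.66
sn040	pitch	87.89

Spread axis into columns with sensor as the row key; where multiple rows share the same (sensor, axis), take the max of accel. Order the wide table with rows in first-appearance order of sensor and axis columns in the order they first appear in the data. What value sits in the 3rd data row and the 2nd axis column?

With rows in first-appearance order of sensor, row 3 is sensor=sn040. axis columns in first-appearance order: roll, z, pitch, yaw, x; column 2 is z.
Long rows with sensor=sn040, axis=z: max(24.37, 45.01, 52.18) = 52.18.

52.18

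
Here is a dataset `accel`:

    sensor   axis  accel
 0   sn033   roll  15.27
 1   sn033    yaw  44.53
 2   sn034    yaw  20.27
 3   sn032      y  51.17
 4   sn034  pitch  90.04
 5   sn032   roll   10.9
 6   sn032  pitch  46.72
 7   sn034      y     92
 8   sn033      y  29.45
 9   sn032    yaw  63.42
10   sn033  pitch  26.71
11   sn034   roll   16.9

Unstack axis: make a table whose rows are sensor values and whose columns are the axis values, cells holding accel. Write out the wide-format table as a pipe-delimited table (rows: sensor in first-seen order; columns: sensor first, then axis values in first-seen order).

Columns: sensor plus the 4 distinct axis values (roll, yaw, y, pitch).
For example, row sn033 column roll takes accel=15.27 from the long row (sn033, roll).

| sensor | roll | yaw | y | pitch |
| sn033 | 15.27 | 44.53 | 29.45 | 26.71 |
| sn034 | 16.9 | 20.27 | 92 | 90.04 |
| sn032 | 10.9 | 63.42 | 51.17 | 46.72 |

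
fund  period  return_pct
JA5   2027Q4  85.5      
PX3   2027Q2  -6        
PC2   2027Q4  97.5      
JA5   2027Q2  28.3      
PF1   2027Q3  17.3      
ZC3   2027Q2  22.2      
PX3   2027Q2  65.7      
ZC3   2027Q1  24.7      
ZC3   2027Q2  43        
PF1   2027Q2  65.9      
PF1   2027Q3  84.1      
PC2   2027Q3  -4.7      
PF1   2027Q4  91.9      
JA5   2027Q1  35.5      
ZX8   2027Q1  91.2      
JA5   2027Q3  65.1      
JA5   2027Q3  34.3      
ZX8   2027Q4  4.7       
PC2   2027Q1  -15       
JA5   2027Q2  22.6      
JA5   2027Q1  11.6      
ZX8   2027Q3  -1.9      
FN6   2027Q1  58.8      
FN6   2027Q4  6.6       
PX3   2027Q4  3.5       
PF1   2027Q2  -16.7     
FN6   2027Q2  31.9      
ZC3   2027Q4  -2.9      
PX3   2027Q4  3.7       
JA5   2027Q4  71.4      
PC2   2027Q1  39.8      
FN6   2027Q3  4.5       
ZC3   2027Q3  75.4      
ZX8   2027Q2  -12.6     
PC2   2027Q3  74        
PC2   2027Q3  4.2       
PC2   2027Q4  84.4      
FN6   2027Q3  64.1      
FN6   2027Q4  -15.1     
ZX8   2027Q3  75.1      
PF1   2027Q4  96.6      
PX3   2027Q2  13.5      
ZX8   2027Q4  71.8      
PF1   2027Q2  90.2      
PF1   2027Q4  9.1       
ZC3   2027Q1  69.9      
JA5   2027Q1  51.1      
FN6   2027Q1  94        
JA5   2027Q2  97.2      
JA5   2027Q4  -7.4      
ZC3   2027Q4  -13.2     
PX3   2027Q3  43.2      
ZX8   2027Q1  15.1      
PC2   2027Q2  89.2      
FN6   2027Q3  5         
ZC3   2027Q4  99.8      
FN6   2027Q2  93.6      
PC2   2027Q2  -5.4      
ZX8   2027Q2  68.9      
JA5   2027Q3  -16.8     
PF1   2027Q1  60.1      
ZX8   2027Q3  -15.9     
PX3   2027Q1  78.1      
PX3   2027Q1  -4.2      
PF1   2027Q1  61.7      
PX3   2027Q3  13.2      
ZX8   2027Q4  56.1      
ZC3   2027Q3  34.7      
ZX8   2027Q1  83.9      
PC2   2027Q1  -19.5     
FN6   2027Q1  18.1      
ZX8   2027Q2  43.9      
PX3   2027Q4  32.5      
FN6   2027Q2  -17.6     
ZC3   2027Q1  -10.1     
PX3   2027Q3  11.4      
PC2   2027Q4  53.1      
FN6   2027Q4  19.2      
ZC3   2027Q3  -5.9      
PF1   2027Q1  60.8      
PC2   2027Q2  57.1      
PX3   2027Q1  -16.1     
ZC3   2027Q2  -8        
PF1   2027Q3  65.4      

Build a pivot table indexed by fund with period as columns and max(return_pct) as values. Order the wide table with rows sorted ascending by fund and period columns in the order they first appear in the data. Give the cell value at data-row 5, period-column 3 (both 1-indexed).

43.2

With rows sorted ascending by fund, row 5 is fund=PX3. period columns in first-appearance order: 2027Q4, 2027Q2, 2027Q3, 2027Q1; column 3 is 2027Q3.
Long rows with fund=PX3, period=2027Q3: max(43.2, 13.2, 11.4) = 43.2.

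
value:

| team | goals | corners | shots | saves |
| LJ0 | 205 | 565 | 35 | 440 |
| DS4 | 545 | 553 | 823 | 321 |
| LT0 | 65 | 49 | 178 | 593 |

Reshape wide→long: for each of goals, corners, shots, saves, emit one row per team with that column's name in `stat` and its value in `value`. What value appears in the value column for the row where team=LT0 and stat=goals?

65

Unpivoting turns each (team, wide-column) pair into one long row.
The wide cell at row LT0, column goals holds 65, so the long row (LT0, goals) has value=65.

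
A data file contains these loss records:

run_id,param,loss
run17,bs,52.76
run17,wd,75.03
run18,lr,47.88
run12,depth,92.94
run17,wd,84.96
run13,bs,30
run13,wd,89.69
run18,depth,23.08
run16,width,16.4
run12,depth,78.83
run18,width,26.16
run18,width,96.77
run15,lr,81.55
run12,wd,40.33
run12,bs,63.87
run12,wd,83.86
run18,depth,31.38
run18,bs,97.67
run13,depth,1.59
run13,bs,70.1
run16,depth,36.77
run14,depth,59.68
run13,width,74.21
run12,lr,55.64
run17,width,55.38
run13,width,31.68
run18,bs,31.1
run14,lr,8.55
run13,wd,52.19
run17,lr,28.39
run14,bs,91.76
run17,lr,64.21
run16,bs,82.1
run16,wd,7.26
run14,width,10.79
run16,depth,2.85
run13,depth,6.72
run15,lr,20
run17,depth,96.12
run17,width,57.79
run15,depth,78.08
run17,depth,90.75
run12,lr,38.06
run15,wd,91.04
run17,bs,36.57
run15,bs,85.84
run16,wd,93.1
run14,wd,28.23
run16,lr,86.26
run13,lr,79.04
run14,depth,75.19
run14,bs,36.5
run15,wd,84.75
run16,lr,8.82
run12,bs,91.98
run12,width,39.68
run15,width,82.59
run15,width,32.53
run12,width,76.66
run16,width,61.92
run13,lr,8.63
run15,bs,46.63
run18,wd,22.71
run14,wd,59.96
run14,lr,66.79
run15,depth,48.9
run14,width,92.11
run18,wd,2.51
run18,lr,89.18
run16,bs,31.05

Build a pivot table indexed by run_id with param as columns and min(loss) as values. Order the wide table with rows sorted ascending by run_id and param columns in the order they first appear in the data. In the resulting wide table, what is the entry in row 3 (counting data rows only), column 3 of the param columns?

8.55

With rows sorted ascending by run_id, row 3 is run_id=run14. param columns in first-appearance order: bs, wd, lr, depth, width; column 3 is lr.
Long rows with run_id=run14, param=lr: min(8.55, 66.79) = 8.55.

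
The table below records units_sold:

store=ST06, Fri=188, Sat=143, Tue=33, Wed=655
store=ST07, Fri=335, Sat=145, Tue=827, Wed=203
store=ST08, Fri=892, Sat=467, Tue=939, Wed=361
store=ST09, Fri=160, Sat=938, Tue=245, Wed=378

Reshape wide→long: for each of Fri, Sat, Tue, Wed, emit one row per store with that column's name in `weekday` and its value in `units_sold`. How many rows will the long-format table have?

16

4 store values × 4 melted columns = 16 rows.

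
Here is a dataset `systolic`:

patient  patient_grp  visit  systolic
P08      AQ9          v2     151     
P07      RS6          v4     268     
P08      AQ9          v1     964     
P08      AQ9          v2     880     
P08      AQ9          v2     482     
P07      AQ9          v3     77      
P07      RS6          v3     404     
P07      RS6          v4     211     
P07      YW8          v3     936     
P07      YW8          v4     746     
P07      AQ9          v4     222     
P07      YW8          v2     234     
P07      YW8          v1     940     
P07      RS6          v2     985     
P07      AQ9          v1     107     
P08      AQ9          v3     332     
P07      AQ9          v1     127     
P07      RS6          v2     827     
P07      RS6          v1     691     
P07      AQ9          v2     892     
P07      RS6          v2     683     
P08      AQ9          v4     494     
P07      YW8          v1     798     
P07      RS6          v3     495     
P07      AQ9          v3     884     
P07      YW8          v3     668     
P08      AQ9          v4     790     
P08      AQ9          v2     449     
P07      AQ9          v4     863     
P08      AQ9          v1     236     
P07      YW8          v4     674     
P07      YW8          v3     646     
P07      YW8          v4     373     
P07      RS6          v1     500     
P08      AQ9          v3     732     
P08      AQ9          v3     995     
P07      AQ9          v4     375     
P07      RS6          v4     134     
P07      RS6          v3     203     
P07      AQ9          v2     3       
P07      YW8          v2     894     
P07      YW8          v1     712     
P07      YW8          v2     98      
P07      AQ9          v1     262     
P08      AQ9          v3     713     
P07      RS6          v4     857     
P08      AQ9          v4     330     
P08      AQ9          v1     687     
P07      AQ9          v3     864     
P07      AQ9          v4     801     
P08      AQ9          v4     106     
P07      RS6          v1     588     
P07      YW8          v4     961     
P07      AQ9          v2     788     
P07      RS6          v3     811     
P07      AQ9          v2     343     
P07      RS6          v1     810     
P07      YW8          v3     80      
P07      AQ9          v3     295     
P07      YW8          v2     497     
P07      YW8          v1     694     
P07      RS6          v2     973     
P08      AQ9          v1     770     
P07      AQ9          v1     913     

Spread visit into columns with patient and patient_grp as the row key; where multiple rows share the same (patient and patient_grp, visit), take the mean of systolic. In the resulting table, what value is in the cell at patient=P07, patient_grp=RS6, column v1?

647.25

Rows with patient=P07, patient_grp=RS6 and visit=v1: systolic values are 691, 500, 588, 810.
(691 + 500 + 588 + 810) / 4 = 647.25.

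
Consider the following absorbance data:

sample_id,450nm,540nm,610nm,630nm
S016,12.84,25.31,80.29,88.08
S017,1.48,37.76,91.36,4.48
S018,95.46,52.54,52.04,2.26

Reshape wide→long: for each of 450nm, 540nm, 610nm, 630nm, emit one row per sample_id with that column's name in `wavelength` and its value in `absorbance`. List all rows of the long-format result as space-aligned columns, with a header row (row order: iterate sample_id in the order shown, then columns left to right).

Each (sample_id, column) pair becomes one row: 3 × 4 = 12 rows.
For example, (S016, 450nm) → absorbance=12.84.

sample_id  wavelength  absorbance
S016       450nm       12.84     
S016       540nm       25.31     
S016       610nm       80.29     
S016       630nm       88.08     
S017       450nm       1.48      
S017       540nm       37.76     
S017       610nm       91.36     
S017       630nm       4.48      
S018       450nm       95.46     
S018       540nm       52.54     
S018       610nm       52.04     
S018       630nm       2.26      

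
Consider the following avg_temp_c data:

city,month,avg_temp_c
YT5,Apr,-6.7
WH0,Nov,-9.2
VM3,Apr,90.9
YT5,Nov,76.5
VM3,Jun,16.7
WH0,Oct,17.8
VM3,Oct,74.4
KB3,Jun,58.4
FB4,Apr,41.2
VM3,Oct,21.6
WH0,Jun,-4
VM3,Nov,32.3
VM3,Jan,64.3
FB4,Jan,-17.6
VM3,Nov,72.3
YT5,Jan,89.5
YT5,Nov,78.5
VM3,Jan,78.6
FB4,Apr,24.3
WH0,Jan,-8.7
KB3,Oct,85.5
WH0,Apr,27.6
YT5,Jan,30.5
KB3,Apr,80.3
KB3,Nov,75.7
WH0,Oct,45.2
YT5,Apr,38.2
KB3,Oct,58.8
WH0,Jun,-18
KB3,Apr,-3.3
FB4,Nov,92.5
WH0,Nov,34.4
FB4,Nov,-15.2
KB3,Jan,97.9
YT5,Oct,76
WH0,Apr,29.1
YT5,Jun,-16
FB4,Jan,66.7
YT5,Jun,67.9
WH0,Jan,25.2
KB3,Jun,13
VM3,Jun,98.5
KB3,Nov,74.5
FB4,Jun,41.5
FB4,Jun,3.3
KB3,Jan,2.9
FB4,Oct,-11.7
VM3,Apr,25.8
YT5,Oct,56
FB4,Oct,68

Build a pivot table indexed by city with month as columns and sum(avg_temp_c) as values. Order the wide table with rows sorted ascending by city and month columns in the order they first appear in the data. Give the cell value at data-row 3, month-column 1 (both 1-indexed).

With rows sorted ascending by city, row 3 is city=VM3. month columns in first-appearance order: Apr, Nov, Jun, Oct, Jan; column 1 is Apr.
Long rows with city=VM3, month=Apr: 90.9 + 25.8 = 116.7.

116.7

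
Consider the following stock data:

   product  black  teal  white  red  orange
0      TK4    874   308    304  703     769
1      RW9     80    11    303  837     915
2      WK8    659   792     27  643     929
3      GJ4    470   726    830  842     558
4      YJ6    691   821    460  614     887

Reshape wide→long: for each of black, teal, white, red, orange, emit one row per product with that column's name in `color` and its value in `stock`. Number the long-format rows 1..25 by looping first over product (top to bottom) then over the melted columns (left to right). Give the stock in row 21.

25 rows total (5 × 5). Row 21: index ⌊(21-1)/5⌋ = 4 into product → YJ6; (21-1) mod 5 = 0 into the melted columns → black.
So row 21 is (YJ6, black, 691); stock = 691.

691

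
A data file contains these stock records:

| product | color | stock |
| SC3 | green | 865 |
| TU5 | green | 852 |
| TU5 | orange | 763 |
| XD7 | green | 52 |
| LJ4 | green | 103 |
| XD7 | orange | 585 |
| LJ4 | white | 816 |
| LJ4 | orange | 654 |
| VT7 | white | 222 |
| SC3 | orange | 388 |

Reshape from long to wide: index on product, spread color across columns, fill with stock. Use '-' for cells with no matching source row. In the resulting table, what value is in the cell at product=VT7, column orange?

-

No long-format row has product=VT7 and color=orange, so the cell is -.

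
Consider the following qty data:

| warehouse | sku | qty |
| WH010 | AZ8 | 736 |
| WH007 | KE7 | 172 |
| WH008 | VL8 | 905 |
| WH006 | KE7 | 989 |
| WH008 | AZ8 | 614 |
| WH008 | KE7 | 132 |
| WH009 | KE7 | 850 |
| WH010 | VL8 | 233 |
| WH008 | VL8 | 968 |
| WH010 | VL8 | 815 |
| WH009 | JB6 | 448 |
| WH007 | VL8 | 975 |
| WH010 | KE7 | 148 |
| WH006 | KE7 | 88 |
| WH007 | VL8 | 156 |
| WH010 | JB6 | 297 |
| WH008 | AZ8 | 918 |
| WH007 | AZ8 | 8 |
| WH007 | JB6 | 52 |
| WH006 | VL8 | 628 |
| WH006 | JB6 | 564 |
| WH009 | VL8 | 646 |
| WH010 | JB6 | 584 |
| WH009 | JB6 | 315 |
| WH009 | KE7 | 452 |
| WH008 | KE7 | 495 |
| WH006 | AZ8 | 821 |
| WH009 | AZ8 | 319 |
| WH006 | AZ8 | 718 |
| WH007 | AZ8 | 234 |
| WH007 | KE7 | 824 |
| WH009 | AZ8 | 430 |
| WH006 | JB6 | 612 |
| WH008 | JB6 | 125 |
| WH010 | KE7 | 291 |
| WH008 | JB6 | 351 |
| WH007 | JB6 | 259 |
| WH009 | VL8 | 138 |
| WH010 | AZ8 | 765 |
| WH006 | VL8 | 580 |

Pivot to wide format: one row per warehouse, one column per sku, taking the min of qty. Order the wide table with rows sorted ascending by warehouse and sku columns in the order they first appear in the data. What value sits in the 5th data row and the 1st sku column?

736

With rows sorted ascending by warehouse, row 5 is warehouse=WH010. sku columns in first-appearance order: AZ8, KE7, VL8, JB6; column 1 is AZ8.
Long rows with warehouse=WH010, sku=AZ8: min(736, 765) = 736.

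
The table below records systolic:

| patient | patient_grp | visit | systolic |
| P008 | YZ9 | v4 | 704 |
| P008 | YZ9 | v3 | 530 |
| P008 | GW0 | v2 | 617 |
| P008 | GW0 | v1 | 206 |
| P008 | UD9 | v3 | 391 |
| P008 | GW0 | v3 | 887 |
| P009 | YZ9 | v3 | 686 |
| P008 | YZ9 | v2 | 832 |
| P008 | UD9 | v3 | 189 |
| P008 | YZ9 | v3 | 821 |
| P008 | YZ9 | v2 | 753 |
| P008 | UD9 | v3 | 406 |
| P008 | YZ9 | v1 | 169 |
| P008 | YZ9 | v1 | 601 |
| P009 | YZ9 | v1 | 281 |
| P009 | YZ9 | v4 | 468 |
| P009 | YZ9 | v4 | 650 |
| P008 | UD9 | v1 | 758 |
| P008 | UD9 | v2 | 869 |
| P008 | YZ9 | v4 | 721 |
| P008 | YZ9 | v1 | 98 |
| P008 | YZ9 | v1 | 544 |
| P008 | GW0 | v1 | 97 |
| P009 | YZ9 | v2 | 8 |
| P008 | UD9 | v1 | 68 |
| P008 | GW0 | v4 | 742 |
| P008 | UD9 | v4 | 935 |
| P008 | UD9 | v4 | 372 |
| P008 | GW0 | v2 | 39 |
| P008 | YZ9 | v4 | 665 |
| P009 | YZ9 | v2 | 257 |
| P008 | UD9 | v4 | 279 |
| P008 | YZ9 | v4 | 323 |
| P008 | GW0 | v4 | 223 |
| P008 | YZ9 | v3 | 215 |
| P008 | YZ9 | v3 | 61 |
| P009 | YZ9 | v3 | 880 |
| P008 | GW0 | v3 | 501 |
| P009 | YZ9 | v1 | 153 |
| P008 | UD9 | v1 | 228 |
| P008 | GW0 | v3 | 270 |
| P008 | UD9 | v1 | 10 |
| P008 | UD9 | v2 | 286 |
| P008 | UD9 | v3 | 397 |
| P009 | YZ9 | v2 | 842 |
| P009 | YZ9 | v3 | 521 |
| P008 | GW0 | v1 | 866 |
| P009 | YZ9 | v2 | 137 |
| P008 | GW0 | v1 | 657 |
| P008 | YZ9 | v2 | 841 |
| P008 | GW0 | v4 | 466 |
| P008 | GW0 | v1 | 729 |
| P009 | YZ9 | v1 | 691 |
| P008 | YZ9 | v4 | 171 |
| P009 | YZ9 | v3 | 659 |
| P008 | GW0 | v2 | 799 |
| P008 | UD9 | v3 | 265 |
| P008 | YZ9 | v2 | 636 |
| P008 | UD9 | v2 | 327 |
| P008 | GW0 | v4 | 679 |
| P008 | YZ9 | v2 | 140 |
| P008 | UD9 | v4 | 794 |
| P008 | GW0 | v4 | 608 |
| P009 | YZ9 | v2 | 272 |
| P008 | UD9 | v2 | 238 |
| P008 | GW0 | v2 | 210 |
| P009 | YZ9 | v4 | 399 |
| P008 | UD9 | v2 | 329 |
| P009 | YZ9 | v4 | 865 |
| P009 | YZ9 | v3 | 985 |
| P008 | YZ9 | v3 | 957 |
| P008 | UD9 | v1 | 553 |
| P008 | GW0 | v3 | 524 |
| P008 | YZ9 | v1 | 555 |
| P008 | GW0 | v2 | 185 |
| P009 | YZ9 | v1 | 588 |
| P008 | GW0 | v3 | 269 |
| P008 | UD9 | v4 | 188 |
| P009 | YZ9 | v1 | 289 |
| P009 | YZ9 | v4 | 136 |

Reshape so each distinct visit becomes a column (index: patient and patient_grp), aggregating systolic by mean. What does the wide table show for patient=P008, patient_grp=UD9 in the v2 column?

Rows with patient=P008, patient_grp=UD9 and visit=v2: systolic values are 869, 286, 327, 238, 329.
(869 + 286 + 327 + 238 + 329) / 5 = 409.80.

409.80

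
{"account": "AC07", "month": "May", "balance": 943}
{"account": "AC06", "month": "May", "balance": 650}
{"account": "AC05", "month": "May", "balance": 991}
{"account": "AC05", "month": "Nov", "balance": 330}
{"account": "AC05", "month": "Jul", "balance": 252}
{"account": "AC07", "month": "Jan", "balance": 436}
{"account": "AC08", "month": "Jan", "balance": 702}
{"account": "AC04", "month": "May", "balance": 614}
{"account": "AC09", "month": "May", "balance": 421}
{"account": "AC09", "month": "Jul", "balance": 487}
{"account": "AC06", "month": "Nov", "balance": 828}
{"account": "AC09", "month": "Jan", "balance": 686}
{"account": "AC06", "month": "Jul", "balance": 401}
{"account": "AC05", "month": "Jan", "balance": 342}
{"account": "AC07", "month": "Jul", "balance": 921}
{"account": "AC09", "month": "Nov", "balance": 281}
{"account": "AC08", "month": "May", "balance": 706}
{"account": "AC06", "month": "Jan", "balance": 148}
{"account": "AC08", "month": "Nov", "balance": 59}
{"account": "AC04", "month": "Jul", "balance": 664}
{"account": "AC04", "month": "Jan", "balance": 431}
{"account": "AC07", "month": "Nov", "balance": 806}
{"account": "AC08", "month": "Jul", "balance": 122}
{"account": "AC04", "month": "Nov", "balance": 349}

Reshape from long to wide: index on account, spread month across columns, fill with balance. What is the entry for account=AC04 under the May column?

614

Wide layout: rows indexed by account, columns are the 4 distinct month values (May, Nov, Jul, Jan).
Cell (account=AC04, month=May) draws from the long row where account=AC04 and month=May, which has balance=614.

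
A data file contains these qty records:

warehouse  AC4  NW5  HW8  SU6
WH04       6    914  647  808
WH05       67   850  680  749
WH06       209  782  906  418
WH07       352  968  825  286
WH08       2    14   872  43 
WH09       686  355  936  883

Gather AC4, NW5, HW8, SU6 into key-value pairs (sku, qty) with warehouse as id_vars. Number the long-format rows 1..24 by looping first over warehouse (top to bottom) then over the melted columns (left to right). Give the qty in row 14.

968

24 rows total (6 × 4). Row 14: index ⌊(14-1)/4⌋ = 3 into warehouse → WH07; (14-1) mod 4 = 1 into the melted columns → NW5.
So row 14 is (WH07, NW5, 968); qty = 968.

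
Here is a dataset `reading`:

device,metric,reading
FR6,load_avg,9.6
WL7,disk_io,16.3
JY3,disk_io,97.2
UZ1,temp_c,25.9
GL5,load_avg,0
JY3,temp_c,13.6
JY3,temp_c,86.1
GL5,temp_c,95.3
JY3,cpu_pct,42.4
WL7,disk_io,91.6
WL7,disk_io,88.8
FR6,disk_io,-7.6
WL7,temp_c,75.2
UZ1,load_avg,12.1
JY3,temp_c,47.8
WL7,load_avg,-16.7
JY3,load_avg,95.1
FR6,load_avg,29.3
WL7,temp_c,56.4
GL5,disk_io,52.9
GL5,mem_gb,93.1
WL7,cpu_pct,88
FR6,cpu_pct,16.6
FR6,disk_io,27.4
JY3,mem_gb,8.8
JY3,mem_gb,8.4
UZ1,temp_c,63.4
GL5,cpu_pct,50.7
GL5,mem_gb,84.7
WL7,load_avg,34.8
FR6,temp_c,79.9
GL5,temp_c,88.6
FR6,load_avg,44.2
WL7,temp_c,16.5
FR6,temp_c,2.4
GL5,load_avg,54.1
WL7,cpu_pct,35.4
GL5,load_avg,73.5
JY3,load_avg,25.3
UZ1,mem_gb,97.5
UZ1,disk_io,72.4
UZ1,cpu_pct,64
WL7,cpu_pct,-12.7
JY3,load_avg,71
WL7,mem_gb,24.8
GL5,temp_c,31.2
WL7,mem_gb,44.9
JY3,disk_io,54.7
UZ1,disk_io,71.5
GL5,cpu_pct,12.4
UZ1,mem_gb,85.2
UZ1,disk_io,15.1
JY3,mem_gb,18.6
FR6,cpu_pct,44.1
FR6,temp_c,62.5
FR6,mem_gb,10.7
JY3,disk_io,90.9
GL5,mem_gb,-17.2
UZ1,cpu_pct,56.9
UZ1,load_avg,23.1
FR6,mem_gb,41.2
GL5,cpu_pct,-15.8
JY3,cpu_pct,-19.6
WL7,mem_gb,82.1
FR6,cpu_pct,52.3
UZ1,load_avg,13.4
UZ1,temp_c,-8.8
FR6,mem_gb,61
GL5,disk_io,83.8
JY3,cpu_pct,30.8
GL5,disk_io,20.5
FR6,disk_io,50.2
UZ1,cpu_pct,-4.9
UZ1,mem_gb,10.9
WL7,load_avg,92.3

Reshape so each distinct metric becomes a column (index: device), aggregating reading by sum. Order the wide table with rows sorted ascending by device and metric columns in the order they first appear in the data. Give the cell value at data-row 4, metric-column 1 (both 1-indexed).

With rows sorted ascending by device, row 4 is device=UZ1. metric columns in first-appearance order: load_avg, disk_io, temp_c, cpu_pct, mem_gb; column 1 is load_avg.
Long rows with device=UZ1, metric=load_avg: 12.1 + 23.1 + 13.4 = 48.6.

48.6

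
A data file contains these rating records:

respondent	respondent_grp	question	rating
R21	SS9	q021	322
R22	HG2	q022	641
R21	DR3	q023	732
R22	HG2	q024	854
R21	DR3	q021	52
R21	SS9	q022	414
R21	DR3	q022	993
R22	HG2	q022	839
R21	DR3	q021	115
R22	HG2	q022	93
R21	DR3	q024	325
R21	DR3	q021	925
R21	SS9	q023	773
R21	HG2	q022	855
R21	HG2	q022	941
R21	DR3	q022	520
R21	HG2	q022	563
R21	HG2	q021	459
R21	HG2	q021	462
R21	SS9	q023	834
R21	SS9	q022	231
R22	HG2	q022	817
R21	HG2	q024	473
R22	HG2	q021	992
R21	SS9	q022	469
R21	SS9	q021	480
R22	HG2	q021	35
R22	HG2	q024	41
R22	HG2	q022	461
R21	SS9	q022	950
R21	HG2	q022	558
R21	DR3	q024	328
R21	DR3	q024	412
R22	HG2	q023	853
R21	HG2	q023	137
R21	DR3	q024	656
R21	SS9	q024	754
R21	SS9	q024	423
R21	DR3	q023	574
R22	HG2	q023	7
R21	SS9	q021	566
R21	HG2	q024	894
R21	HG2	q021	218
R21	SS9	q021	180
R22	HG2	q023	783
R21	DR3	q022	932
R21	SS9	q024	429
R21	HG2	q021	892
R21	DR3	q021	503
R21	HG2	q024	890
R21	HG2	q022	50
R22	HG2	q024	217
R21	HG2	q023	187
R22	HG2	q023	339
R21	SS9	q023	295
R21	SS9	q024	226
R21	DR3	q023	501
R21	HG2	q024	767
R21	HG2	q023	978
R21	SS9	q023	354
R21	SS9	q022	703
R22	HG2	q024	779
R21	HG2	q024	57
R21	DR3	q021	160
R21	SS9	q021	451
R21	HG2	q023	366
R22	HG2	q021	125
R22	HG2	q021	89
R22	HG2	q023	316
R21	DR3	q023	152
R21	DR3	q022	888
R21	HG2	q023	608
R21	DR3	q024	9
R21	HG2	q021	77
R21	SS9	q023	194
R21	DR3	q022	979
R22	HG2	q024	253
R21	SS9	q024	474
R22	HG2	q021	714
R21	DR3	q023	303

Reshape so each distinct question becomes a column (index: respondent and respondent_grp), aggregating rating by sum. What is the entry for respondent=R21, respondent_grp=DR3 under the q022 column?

4312

Rows with respondent=R21, respondent_grp=DR3 and question=q022: rating values are 993, 520, 932, 888, 979.
993 + 520 + 932 + 888 + 979 = 4312.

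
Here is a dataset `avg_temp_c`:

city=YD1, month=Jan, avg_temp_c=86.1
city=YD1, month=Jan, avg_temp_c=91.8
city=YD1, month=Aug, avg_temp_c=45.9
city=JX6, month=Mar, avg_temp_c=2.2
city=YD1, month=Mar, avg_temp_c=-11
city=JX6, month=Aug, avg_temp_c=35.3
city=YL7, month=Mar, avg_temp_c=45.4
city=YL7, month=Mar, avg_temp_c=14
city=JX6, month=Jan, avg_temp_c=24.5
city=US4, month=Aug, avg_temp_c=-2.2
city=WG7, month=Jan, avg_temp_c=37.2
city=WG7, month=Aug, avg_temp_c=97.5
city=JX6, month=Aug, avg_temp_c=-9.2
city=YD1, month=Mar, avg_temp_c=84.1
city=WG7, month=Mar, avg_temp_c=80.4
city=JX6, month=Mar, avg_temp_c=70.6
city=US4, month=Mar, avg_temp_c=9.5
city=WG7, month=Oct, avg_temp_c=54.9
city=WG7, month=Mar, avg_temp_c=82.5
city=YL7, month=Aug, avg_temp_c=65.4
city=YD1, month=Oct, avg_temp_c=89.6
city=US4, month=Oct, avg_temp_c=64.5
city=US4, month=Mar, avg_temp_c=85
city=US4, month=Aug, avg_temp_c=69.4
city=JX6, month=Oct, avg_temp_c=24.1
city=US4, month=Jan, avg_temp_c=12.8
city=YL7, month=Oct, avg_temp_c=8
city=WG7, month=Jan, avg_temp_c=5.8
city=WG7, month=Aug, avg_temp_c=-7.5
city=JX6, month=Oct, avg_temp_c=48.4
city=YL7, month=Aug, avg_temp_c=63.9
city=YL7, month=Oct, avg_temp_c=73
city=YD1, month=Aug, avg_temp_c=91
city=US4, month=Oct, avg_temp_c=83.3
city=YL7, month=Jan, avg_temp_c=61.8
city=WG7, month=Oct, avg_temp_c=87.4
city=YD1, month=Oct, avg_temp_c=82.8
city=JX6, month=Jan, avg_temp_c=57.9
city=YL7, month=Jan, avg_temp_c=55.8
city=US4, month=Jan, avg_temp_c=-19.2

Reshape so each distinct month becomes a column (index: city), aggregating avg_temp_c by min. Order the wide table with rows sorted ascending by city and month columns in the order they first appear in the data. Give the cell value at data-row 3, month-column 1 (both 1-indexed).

With rows sorted ascending by city, row 3 is city=WG7. month columns in first-appearance order: Jan, Aug, Mar, Oct; column 1 is Jan.
Long rows with city=WG7, month=Jan: min(37.2, 5.8) = 5.8.

5.8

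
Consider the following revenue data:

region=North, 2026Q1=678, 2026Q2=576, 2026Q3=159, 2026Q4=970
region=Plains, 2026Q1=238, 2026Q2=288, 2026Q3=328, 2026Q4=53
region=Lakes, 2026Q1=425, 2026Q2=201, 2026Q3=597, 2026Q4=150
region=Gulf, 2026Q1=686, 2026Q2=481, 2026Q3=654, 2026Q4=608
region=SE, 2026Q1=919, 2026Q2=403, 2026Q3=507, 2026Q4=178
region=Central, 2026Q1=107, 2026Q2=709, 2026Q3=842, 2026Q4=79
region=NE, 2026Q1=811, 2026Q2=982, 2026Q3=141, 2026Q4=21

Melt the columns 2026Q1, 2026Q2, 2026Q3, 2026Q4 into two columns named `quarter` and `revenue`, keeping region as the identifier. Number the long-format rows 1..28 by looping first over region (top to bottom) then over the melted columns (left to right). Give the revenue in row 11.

597

28 rows total (7 × 4). Row 11: index ⌊(11-1)/4⌋ = 2 into region → Lakes; (11-1) mod 4 = 2 into the melted columns → 2026Q3.
So row 11 is (Lakes, 2026Q3, 597); revenue = 597.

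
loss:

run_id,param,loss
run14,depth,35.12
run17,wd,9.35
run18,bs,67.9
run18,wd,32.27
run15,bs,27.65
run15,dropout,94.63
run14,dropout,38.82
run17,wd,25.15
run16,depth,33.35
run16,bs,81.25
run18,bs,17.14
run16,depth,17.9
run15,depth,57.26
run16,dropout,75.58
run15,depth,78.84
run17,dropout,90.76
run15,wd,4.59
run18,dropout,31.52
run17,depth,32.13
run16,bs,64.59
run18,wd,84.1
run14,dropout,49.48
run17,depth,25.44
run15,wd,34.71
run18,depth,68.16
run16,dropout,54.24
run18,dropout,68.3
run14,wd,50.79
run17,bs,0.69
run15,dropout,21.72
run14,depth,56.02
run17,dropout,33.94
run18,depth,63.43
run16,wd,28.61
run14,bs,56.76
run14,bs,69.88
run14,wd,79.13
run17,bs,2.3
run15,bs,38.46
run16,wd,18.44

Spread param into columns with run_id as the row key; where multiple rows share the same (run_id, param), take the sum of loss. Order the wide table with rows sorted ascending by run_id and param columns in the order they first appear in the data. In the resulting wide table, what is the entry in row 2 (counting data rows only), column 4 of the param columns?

With rows sorted ascending by run_id, row 2 is run_id=run15. param columns in first-appearance order: depth, wd, bs, dropout; column 4 is dropout.
Long rows with run_id=run15, param=dropout: 94.63 + 21.72 = 116.35.

116.35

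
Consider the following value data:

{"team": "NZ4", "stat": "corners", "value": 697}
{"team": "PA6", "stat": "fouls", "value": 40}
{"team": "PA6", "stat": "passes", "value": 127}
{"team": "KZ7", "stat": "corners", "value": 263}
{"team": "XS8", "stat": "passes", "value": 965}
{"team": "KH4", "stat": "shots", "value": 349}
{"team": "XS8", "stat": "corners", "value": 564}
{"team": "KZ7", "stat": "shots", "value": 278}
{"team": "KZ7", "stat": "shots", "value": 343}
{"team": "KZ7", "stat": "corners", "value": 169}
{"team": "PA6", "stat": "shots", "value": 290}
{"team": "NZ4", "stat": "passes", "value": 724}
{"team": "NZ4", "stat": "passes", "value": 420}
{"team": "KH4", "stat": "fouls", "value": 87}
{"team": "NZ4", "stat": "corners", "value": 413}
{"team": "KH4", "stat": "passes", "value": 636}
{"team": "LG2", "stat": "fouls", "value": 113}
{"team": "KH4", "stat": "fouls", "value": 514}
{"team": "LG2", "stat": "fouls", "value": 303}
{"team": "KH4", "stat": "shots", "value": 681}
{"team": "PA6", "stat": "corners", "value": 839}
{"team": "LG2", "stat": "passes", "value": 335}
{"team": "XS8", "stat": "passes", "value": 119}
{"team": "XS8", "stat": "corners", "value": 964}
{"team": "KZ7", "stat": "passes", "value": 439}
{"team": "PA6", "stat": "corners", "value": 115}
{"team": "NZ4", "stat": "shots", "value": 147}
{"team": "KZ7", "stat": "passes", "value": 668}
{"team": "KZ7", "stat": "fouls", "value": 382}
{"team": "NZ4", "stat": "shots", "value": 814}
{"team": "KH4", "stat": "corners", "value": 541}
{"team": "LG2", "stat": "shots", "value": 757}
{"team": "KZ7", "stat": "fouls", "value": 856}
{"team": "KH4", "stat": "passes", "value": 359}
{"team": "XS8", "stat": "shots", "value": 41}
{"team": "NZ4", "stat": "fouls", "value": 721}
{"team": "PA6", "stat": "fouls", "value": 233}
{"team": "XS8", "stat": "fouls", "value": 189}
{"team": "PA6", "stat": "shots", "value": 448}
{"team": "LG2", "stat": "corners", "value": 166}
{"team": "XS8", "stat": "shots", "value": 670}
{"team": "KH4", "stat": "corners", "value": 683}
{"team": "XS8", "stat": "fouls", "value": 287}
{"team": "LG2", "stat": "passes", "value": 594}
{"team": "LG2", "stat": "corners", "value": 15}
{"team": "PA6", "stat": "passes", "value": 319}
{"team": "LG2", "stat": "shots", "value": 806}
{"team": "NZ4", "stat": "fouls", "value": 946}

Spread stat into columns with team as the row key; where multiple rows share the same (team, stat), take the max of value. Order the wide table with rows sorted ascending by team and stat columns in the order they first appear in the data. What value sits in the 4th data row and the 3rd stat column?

With rows sorted ascending by team, row 4 is team=NZ4. stat columns in first-appearance order: corners, fouls, passes, shots; column 3 is passes.
Long rows with team=NZ4, stat=passes: max(724, 420) = 724.

724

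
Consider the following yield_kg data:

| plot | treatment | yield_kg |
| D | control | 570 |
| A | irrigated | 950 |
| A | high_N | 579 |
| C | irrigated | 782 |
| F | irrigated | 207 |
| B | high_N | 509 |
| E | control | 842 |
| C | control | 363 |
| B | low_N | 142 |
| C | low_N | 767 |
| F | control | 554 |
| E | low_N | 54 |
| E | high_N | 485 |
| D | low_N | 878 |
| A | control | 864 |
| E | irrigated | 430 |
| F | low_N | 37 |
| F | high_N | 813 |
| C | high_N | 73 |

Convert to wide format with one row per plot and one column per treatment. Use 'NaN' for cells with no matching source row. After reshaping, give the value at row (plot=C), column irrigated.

The long row with plot=C, treatment=irrigated has yield_kg=782.

782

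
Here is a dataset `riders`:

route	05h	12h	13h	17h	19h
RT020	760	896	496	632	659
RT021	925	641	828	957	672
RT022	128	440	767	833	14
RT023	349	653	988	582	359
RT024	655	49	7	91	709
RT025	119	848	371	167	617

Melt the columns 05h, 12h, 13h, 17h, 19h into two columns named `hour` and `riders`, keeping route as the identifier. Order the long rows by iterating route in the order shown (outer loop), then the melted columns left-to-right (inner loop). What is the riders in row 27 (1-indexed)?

848

30 rows total (6 × 5). Row 27: index ⌊(27-1)/5⌋ = 5 into route → RT025; (27-1) mod 5 = 1 into the melted columns → 12h.
So row 27 is (RT025, 12h, 848); riders = 848.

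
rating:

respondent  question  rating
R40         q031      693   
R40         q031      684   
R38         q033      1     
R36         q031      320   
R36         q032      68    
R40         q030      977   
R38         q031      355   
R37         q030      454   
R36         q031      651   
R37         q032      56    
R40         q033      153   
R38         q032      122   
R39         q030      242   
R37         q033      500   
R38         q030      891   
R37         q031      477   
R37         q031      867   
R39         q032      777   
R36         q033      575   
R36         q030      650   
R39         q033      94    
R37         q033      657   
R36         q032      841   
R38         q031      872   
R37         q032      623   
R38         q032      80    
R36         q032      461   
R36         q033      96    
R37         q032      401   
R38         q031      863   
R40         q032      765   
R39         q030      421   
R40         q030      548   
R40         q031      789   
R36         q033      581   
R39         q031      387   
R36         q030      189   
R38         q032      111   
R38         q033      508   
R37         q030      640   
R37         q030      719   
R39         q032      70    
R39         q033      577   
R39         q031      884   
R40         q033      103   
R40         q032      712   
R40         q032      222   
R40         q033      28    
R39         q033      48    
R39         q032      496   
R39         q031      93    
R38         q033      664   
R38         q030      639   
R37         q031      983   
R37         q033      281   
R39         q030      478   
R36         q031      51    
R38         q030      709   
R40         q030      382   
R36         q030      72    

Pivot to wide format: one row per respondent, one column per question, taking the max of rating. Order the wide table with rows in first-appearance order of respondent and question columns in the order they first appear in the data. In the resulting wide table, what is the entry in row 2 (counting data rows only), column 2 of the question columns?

With rows in first-appearance order of respondent, row 2 is respondent=R38. question columns in first-appearance order: q031, q033, q032, q030; column 2 is q033.
Long rows with respondent=R38, question=q033: max(1, 508, 664) = 664.

664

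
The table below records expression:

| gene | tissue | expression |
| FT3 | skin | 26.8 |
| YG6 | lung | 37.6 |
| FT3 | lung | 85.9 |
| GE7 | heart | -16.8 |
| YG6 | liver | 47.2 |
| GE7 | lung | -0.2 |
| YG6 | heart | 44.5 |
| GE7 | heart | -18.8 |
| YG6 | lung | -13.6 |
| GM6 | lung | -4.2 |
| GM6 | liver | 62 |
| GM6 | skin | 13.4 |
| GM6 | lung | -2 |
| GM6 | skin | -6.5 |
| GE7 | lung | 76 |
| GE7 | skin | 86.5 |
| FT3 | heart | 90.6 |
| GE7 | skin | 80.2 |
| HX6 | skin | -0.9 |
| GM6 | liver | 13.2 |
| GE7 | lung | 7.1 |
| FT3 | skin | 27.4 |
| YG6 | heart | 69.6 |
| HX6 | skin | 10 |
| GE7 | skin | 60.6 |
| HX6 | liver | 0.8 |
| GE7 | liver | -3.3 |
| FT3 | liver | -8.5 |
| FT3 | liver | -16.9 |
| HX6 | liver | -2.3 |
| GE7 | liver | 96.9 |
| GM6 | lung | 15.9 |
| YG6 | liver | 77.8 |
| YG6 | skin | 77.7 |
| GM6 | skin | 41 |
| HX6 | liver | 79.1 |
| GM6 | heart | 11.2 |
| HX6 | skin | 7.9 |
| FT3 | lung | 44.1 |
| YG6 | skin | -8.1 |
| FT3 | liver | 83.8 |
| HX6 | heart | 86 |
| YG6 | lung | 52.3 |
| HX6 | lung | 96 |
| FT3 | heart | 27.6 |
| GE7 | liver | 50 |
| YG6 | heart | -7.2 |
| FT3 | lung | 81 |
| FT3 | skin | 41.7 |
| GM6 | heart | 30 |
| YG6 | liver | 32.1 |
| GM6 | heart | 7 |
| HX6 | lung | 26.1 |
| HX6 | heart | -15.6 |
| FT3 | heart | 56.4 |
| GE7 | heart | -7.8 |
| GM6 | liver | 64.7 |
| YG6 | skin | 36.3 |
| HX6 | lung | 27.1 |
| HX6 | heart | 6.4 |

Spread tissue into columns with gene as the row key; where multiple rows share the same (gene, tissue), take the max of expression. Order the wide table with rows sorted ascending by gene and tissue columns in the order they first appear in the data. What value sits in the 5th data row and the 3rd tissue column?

69.6

With rows sorted ascending by gene, row 5 is gene=YG6. tissue columns in first-appearance order: skin, lung, heart, liver; column 3 is heart.
Long rows with gene=YG6, tissue=heart: max(44.5, 69.6, -7.2) = 69.6.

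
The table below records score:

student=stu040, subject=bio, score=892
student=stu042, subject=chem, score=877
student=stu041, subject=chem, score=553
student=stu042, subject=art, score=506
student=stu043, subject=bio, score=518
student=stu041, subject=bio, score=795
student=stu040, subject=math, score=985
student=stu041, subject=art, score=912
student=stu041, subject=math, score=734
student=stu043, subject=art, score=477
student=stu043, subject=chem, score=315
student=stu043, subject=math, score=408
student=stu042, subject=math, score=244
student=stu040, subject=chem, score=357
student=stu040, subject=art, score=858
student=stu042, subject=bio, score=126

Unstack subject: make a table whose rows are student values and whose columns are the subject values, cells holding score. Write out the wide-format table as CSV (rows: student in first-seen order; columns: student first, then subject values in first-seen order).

student,bio,chem,art,math
stu040,892,357,858,985
stu042,126,877,506,244
stu041,795,553,912,734
stu043,518,315,477,408

Columns: student plus the 4 distinct subject values (bio, chem, art, math).
For example, row stu040 column bio takes score=892 from the long row (stu040, bio).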